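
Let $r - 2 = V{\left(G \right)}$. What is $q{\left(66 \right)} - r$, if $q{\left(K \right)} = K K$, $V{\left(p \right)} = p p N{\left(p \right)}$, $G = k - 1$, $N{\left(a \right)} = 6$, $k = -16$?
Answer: $2620$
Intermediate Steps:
$G = -17$ ($G = -16 - 1 = -17$)
$V{\left(p \right)} = 6 p^{2}$ ($V{\left(p \right)} = p p 6 = p^{2} \cdot 6 = 6 p^{2}$)
$q{\left(K \right)} = K^{2}$
$r = 1736$ ($r = 2 + 6 \left(-17\right)^{2} = 2 + 6 \cdot 289 = 2 + 1734 = 1736$)
$q{\left(66 \right)} - r = 66^{2} - 1736 = 4356 - 1736 = 2620$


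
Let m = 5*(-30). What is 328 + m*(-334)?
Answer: 50428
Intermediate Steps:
m = -150
328 + m*(-334) = 328 - 150*(-334) = 328 + 50100 = 50428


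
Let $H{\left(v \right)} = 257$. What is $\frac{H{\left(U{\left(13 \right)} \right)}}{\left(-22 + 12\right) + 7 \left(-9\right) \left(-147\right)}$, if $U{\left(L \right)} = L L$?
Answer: $\frac{257}{9251} \approx 0.027781$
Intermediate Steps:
$U{\left(L \right)} = L^{2}$
$\frac{H{\left(U{\left(13 \right)} \right)}}{\left(-22 + 12\right) + 7 \left(-9\right) \left(-147\right)} = \frac{257}{\left(-22 + 12\right) + 7 \left(-9\right) \left(-147\right)} = \frac{257}{-10 - -9261} = \frac{257}{-10 + 9261} = \frac{257}{9251}$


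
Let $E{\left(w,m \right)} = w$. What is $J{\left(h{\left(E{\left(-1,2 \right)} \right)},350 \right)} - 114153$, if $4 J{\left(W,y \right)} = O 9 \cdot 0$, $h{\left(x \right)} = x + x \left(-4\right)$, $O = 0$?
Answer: $-114153$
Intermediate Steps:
$h{\left(x \right)} = - 3 x$ ($h{\left(x \right)} = x - 4 x = - 3 x$)
$J{\left(W,y \right)} = 0$ ($J{\left(W,y \right)} = \frac{0 \cdot 9 \cdot 0}{4} = \frac{0 \cdot 0}{4} = \frac{1}{4} \cdot 0 = 0$)
$J{\left(h{\left(E{\left(-1,2 \right)} \right)},350 \right)} - 114153 = 0 - 114153 = -114153$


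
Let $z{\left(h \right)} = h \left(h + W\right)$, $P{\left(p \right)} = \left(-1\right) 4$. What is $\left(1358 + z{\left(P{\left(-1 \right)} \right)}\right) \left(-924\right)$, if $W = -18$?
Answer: $-1336104$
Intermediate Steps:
$P{\left(p \right)} = -4$
$z{\left(h \right)} = h \left(-18 + h\right)$ ($z{\left(h \right)} = h \left(h - 18\right) = h \left(-18 + h\right)$)
$\left(1358 + z{\left(P{\left(-1 \right)} \right)}\right) \left(-924\right) = \left(1358 - 4 \left(-18 - 4\right)\right) \left(-924\right) = \left(1358 - -88\right) \left(-924\right) = \left(1358 + 88\right) \left(-924\right) = 1446 \left(-924\right) = -1336104$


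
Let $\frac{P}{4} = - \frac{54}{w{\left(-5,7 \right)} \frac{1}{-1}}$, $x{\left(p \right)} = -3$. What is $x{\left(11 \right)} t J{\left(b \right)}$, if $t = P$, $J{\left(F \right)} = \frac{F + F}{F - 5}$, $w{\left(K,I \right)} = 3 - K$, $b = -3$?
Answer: $- \frac{243}{4} \approx -60.75$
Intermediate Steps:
$J{\left(F \right)} = \frac{2 F}{-5 + F}$
$P = 27$ ($P = 4 \left(- \frac{54}{\left(3 - -5\right) \frac{1}{-1}}\right) = 4 \left(- \frac{54}{\left(3 + 5\right) \left(-1\right)}\right) = 4 \left(- \frac{54}{8 \left(-1\right)}\right) = 4 \left(- \frac{54}{-8}\right) = 4 \left(\left(-54\right) \left(- \frac{1}{8}\right)\right) = 4 \cdot \frac{27}{4} = 27$)
$t = 27$
$x{\left(11 \right)} t J{\left(b \right)} = \left(-3\right) 27 \cdot 2 \left(-3\right) \frac{1}{-5 - 3} = - 81 \cdot 2 \left(-3\right) \frac{1}{-8} = - 81 \cdot 2 \left(-3\right) \left(- \frac{1}{8}\right) = \left(-81\right) \frac{3}{4} = - \frac{243}{4}$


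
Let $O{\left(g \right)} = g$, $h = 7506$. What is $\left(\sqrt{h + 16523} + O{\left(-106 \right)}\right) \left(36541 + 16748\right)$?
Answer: $-5648634 + 53289 \sqrt{24029} \approx 2.6118 \cdot 10^{6}$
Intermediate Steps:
$\left(\sqrt{h + 16523} + O{\left(-106 \right)}\right) \left(36541 + 16748\right) = \left(\sqrt{7506 + 16523} - 106\right) \left(36541 + 16748\right) = \left(\sqrt{24029} - 106\right) 53289 = \left(-106 + \sqrt{24029}\right) 53289 = -5648634 + 53289 \sqrt{24029}$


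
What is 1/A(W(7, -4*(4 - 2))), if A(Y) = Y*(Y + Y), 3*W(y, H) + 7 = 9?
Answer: 9/8 ≈ 1.1250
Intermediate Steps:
W(y, H) = ⅔ (W(y, H) = -7/3 + (⅓)*9 = -7/3 + 3 = ⅔)
A(Y) = 2*Y² (A(Y) = Y*(2*Y) = 2*Y²)
1/A(W(7, -4*(4 - 2))) = 1/(2*(⅔)²) = 1/(2*(4/9)) = 1/(8/9) = 9/8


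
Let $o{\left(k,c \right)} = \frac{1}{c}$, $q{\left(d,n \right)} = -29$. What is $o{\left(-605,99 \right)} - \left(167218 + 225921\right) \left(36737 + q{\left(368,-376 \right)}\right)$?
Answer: $- \frac{1428703294787}{99} \approx -1.4431 \cdot 10^{10}$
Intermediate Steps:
$o{\left(-605,99 \right)} - \left(167218 + 225921\right) \left(36737 + q{\left(368,-376 \right)}\right) = \frac{1}{99} - \left(167218 + 225921\right) \left(36737 - 29\right) = \frac{1}{99} - 393139 \cdot 36708 = \frac{1}{99} - 14431346412 = - \frac{1428703294787}{99}$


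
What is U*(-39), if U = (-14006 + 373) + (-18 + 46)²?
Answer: 501111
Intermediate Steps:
U = -12849 (U = -13633 + 28² = -13633 + 784 = -12849)
U*(-39) = -12849*(-39) = 501111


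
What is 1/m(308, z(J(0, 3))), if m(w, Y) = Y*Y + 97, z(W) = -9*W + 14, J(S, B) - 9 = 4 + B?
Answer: 1/16997 ≈ 5.8834e-5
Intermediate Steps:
J(S, B) = 13 + B (J(S, B) = 9 + (4 + B) = 13 + B)
z(W) = 14 - 9*W
m(w, Y) = 97 + Y² (m(w, Y) = Y² + 97 = 97 + Y²)
1/m(308, z(J(0, 3))) = 1/(97 + (14 - 9*(13 + 3))²) = 1/(97 + (14 - 9*16)²) = 1/(97 + (14 - 144)²) = 1/(97 + (-130)²) = 1/(97 + 16900) = 1/16997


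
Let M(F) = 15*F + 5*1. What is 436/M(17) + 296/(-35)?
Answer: -617/91 ≈ -6.7802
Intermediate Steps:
M(F) = 5 + 15*F (M(F) = 15*F + 5 = 5 + 15*F)
436/M(17) + 296/(-35) = 436/(5 + 15*17) + 296/(-35) = 436/(5 + 255) + 296*(-1/35) = 436/260 - 296/35 = 436*(1/260) - 296/35 = 109/65 - 296/35 = -617/91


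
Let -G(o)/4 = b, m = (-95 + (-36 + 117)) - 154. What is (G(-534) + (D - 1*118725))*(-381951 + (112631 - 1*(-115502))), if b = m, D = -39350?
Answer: 24211414654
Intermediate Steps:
m = -168 (m = (-95 + 81) - 154 = -14 - 154 = -168)
b = -168
G(o) = 672 (G(o) = -4*(-168) = 672)
(G(-534) + (D - 1*118725))*(-381951 + (112631 - 1*(-115502))) = (672 + (-39350 - 1*118725))*(-381951 + (112631 - 1*(-115502))) = (672 + (-39350 - 118725))*(-381951 + (112631 + 115502)) = (672 - 158075)*(-381951 + 228133) = -157403*(-153818) = 24211414654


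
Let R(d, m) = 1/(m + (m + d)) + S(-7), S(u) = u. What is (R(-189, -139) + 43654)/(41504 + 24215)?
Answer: 20383148/30690773 ≈ 0.66415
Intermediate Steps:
R(d, m) = -7 + 1/(d + 2*m) (R(d, m) = 1/(m + (m + d)) - 7 = 1/(m + (d + m)) - 7 = 1/(d + 2*m) - 7 = -7 + 1/(d + 2*m))
(R(-189, -139) + 43654)/(41504 + 24215) = ((1 - 14*(-139) - 7*(-189))/(-189 + 2*(-139)) + 43654)/(41504 + 24215) = ((1 + 1946 + 1323)/(-189 - 278) + 43654)/65719 = (3270/(-467) + 43654)*(1/65719) = (-1/467*3270 + 43654)*(1/65719) = (-3270/467 + 43654)*(1/65719) = (20383148/467)*(1/65719) = 20383148/30690773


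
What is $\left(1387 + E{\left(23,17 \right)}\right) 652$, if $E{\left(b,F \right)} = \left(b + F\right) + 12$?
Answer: $938228$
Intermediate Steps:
$E{\left(b,F \right)} = 12 + F + b$ ($E{\left(b,F \right)} = \left(F + b\right) + 12 = 12 + F + b$)
$\left(1387 + E{\left(23,17 \right)}\right) 652 = \left(1387 + \left(12 + 17 + 23\right)\right) 652 = \left(1387 + 52\right) 652 = 1439 \cdot 652 = 938228$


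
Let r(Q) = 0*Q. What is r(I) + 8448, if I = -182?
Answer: 8448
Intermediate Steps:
r(Q) = 0
r(I) + 8448 = 0 + 8448 = 8448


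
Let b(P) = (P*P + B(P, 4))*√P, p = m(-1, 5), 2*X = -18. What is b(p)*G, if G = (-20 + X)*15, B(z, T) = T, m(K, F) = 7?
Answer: -23055*√7 ≈ -60998.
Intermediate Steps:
X = -9 (X = (½)*(-18) = -9)
p = 7
b(P) = √P*(4 + P²) (b(P) = (P*P + 4)*√P = (P² + 4)*√P = (4 + P²)*√P = √P*(4 + P²))
G = -435 (G = (-20 - 9)*15 = -29*15 = -435)
b(p)*G = (√7*(4 + 7²))*(-435) = (√7*(4 + 49))*(-435) = (√7*53)*(-435) = (53*√7)*(-435) = -23055*√7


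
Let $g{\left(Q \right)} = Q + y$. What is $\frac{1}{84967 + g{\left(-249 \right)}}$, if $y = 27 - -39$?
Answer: $\frac{1}{84784} \approx 1.1795 \cdot 10^{-5}$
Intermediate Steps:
$y = 66$ ($y = 27 + 39 = 66$)
$g{\left(Q \right)} = 66 + Q$ ($g{\left(Q \right)} = Q + 66 = 66 + Q$)
$\frac{1}{84967 + g{\left(-249 \right)}} = \frac{1}{84967 + \left(66 - 249\right)} = \frac{1}{84967 - 183} = \frac{1}{84784}$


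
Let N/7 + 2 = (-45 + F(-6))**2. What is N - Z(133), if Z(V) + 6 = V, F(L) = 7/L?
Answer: 532027/36 ≈ 14779.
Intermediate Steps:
Z(V) = -6 + V
N = 536599/36 (N = -14 + 7*(-45 + 7/(-6))**2 = -14 + 7*(-45 + 7*(-1/6))**2 = -14 + 7*(-45 - 7/6)**2 = -14 + 7*(-277/6)**2 = -14 + 7*(76729/36) = -14 + 537103/36 = 536599/36 ≈ 14906.)
N - Z(133) = 536599/36 - (-6 + 133) = 536599/36 - 1*127 = 536599/36 - 127 = 532027/36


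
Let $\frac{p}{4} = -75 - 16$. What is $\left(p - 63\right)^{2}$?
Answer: $182329$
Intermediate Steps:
$p = -364$ ($p = 4 \left(-75 - 16\right) = 4 \left(-91\right) = -364$)
$\left(p - 63\right)^{2} = \left(-364 - 63\right)^{2} = \left(-427\right)^{2} = 182329$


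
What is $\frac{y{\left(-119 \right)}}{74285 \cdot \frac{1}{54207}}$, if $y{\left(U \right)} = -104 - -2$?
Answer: $- \frac{5529114}{74285} \approx -74.431$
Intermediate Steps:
$y{\left(U \right)} = -102$ ($y{\left(U \right)} = -104 + 2 = -102$)
$\frac{y{\left(-119 \right)}}{74285 \cdot \frac{1}{54207}} = - \frac{102}{74285 \cdot \frac{1}{54207}} = - \frac{102}{\frac{74285}{54207}} = \left(-102\right) \frac{54207}{74285} = - \frac{5529114}{74285}$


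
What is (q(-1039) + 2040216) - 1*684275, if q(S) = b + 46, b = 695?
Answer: 1356682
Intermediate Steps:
q(S) = 741 (q(S) = 695 + 46 = 741)
(q(-1039) + 2040216) - 1*684275 = (741 + 2040216) - 1*684275 = 2040957 - 684275 = 1356682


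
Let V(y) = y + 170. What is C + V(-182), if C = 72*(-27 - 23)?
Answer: -3612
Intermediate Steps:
V(y) = 170 + y
C = -3600 (C = 72*(-50) = -3600)
C + V(-182) = -3600 + (170 - 182) = -3600 - 12 = -3612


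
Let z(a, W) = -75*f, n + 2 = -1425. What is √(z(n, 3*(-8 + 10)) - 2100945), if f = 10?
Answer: I*√2101695 ≈ 1449.7*I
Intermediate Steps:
n = -1427 (n = -2 - 1425 = -1427)
z(a, W) = -750 (z(a, W) = -75*10 = -750)
√(z(n, 3*(-8 + 10)) - 2100945) = √(-750 - 2100945) = √(-2101695) = I*√2101695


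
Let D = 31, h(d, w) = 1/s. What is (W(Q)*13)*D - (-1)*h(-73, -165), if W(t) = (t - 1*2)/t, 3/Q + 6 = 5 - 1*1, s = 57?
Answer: 53600/57 ≈ 940.35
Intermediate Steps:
Q = -3/2 (Q = 3/(-6 + (5 - 1*1)) = 3/(-6 + (5 - 1)) = 3/(-6 + 4) = 3/(-2) = 3*(-1/2) = -3/2 ≈ -1.5000)
h(d, w) = 1/57
W(t) = (-2 + t)/t (W(t) = (t - 2)/t = (-2 + t)/t)
(W(Q)*13)*D - (-1)*h(-73, -165) = (((-2 - 3/2)/(-3/2))*13)*31 - (-1)/57 = (-2/3*(-7/2)*13)*31 - 1*(-1/57) = ((7/3)*13)*31 + 1/57 = (91/3)*31 + 1/57 = 2821/3 + 1/57 = 53600/57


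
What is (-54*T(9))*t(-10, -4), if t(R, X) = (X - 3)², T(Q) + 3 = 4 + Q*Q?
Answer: -216972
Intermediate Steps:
T(Q) = 1 + Q² (T(Q) = -3 + (4 + Q*Q) = -3 + (4 + Q²) = 1 + Q²)
t(R, X) = (-3 + X)²
(-54*T(9))*t(-10, -4) = (-54*(1 + 9²))*(-3 - 4)² = -54*(1 + 81)*(-7)² = -54*82*49 = -4428*49 = -216972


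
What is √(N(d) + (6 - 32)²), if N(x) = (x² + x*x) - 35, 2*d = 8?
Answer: √673 ≈ 25.942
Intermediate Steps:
d = 4 (d = (½)*8 = 4)
N(x) = -35 + 2*x² (N(x) = (x² + x²) - 35 = 2*x² - 35 = -35 + 2*x²)
√(N(d) + (6 - 32)²) = √((-35 + 2*4²) + (6 - 32)²) = √((-35 + 2*16) + (-26)²) = √((-35 + 32) + 676) = √(-3 + 676) = √673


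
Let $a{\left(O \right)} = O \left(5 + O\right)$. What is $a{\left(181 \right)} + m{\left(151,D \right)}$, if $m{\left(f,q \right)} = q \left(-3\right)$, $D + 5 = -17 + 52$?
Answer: $33576$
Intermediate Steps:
$D = 30$ ($D = -5 + \left(-17 + 52\right) = -5 + 35 = 30$)
$m{\left(f,q \right)} = - 3 q$
$a{\left(181 \right)} + m{\left(151,D \right)} = 181 \left(5 + 181\right) - 90 = 181 \cdot 186 - 90 = 33666 - 90 = 33576$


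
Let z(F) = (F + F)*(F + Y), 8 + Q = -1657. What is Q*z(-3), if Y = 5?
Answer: 19980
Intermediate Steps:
Q = -1665 (Q = -8 - 1657 = -1665)
z(F) = 2*F*(5 + F) (z(F) = (F + F)*(F + 5) = (2*F)*(5 + F) = 2*F*(5 + F))
Q*z(-3) = -3330*(-3)*(5 - 3) = -3330*(-3)*2 = -1665*(-12) = 19980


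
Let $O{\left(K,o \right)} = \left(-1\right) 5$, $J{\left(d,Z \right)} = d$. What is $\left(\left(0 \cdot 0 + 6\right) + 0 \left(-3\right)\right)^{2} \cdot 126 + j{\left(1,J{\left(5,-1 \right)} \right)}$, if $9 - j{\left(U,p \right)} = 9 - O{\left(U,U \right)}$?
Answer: $4531$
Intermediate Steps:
$O{\left(K,o \right)} = -5$
$j{\left(U,p \right)} = -5$ ($j{\left(U,p \right)} = 9 - \left(9 - -5\right) = 9 - \left(9 + 5\right) = 9 - 14 = -5$)
$\left(\left(0 \cdot 0 + 6\right) + 0 \left(-3\right)\right)^{2} \cdot 126 + j{\left(1,J{\left(5,-1 \right)} \right)} = \left(\left(0 \cdot 0 + 6\right) + 0 \left(-3\right)\right)^{2} \cdot 126 - 5 = \left(\left(0 + 6\right) + 0\right)^{2} \cdot 126 - 5 = \left(6 + 0\right)^{2} \cdot 126 - 5 = 6^{2} \cdot 126 - 5 = 36 \cdot 126 - 5 = 4536 - 5 = 4531$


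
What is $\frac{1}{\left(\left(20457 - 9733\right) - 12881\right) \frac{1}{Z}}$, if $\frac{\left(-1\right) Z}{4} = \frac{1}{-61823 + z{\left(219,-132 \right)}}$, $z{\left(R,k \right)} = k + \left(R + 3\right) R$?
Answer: $- \frac{4}{28767909} \approx -1.3904 \cdot 10^{-7}$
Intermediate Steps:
$z{\left(R,k \right)} = k + R \left(3 + R\right)$ ($z{\left(R,k \right)} = k + \left(3 + R\right) R = k + R \left(3 + R\right)$)
$Z = \frac{4}{13337}$ ($Z = - \frac{4}{-61823 + \left(-132 + 219^{2} + 3 \cdot 219\right)} = - \frac{4}{-61823 + \left(-132 + 47961 + 657\right)} = - \frac{4}{-61823 + 48486} = - \frac{4}{-13337} = \left(-4\right) \left(- \frac{1}{13337}\right) = \frac{4}{13337} \approx 0.00029992$)
$\frac{1}{\left(\left(20457 - 9733\right) - 12881\right) \frac{1}{Z}} = \frac{1}{\left(\left(20457 - 9733\right) - 12881\right) \frac{1}{\frac{4}{13337}}} = \frac{1}{\left(10724 - 12881\right) \frac{13337}{4}} = \frac{1}{\left(-2157\right) \frac{13337}{4}} = \frac{1}{- \frac{28767909}{4}} = - \frac{4}{28767909}$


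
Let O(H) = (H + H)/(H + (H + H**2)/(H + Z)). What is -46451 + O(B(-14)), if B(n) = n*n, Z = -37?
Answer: -8268119/178 ≈ -46450.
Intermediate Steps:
B(n) = n**2
O(H) = 2*H/(H + (H + H**2)/(-37 + H)) (O(H) = (H + H)/(H + (H + H**2)/(H - 37)) = (2*H)/(H + (H + H**2)/(-37 + H)) = 2*H/(H + (H + H**2)/(-37 + H)))
-46451 + O(B(-14)) = -46451 + (-37 + (-14)**2)/(-18 + (-14)**2) = -46451 + (-37 + 196)/(-18 + 196) = -46451 + 159/178 = -8268119/178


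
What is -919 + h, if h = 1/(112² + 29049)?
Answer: -38223966/41593 ≈ -919.00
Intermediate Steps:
h = 1/41593 (h = 1/(12544 + 29049) = 1/41593 ≈ 2.4042e-5)
-919 + h = -919 + 1/41593 = -38223966/41593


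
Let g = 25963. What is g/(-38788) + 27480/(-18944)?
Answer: -48679291/22962496 ≈ -2.1199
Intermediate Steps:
g/(-38788) + 27480/(-18944) = 25963/(-38788) + 27480/(-18944) = 25963*(-1/38788) + 27480*(-1/18944) = -25963/38788 - 3435/2368 = -48679291/22962496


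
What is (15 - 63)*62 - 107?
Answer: -3083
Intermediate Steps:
(15 - 63)*62 - 107 = -48*62 - 107 = -2976 - 107 = -3083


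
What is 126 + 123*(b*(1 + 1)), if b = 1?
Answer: 372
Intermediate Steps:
126 + 123*(b*(1 + 1)) = 126 + 123*(1*(1 + 1)) = 126 + 123*(1*2) = 126 + 123*2 = 126 + 246 = 372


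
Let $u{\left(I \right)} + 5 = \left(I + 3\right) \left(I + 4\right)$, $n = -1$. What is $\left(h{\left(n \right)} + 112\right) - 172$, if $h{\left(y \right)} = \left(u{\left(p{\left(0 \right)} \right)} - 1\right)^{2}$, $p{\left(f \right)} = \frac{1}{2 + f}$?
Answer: $\frac{561}{16} \approx 35.063$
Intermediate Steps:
$u{\left(I \right)} = -5 + \left(3 + I\right) \left(4 + I\right)$ ($u{\left(I \right)} = -5 + \left(I + 3\right) \left(I + 4\right) = -5 + \left(3 + I\right) \left(4 + I\right)$)
$h{\left(y \right)} = \frac{1521}{16}$ ($h{\left(y \right)} = \left(\left(7 + \left(\frac{1}{2 + 0}\right)^{2} + \frac{7}{2 + 0}\right) - 1\right)^{2} = \left(\left(7 + \left(\frac{1}{2}\right)^{2} + \frac{7}{2}\right) - 1\right)^{2} = \left(\left(7 + \left(\frac{1}{2}\right)^{2} + 7 \cdot \frac{1}{2}\right) - 1\right)^{2} = \left(\left(7 + \frac{1}{4} + \frac{7}{2}\right) - 1\right)^{2} = \left(\frac{43}{4} - 1\right)^{2} = \left(\frac{39}{4}\right)^{2} = \frac{1521}{16}$)
$\left(h{\left(n \right)} + 112\right) - 172 = \left(\frac{1521}{16} + 112\right) - 172 = \frac{3313}{16} - 172 = \frac{561}{16}$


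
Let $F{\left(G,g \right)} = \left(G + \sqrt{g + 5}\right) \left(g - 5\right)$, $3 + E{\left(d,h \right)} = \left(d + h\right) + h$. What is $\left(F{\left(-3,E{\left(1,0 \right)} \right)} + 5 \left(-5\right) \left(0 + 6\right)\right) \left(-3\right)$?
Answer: $387 + 21 \sqrt{3} \approx 423.37$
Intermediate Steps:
$E{\left(d,h \right)} = -3 + d + 2 h$ ($E{\left(d,h \right)} = -3 + \left(\left(d + h\right) + h\right) = -3 + \left(d + 2 h\right) = -3 + d + 2 h$)
$F{\left(G,g \right)} = \left(-5 + g\right) \left(G + \sqrt{5 + g}\right)$ ($F{\left(G,g \right)} = \left(G + \sqrt{5 + g}\right) \left(-5 + g\right) = \left(-5 + g\right) \left(G + \sqrt{5 + g}\right)$)
$\left(F{\left(-3,E{\left(1,0 \right)} \right)} + 5 \left(-5\right) \left(0 + 6\right)\right) \left(-3\right) = \left(\left(\left(-5\right) \left(-3\right) - 5 \sqrt{5 + \left(-3 + 1 + 2 \cdot 0\right)} - 3 \left(-3 + 1 + 2 \cdot 0\right) + \left(-3 + 1 + 2 \cdot 0\right) \sqrt{5 + \left(-3 + 1 + 2 \cdot 0\right)}\right) + 5 \left(-5\right) \left(0 + 6\right)\right) \left(-3\right) = \left(\left(15 - 5 \sqrt{5 + \left(-3 + 1 + 0\right)} - 3 \left(-3 + 1 + 0\right) + \left(-3 + 1 + 0\right) \sqrt{5 + \left(-3 + 1 + 0\right)}\right) - 150\right) \left(-3\right) = \left(\left(15 - 5 \sqrt{5 - 2} - -6 - 2 \sqrt{5 - 2}\right) - 150\right) \left(-3\right) = \left(\left(15 - 5 \sqrt{3} + 6 - 2 \sqrt{3}\right) - 150\right) \left(-3\right) = \left(\left(21 - 7 \sqrt{3}\right) - 150\right) \left(-3\right) = \left(-129 - 7 \sqrt{3}\right) \left(-3\right) = 387 + 21 \sqrt{3}$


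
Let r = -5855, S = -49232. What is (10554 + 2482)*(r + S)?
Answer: -718114132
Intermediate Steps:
(10554 + 2482)*(r + S) = (10554 + 2482)*(-5855 - 49232) = 13036*(-55087) = -718114132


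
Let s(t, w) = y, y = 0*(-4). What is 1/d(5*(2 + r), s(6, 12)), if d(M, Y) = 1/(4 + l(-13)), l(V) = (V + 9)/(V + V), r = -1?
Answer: 54/13 ≈ 4.1538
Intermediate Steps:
y = 0
s(t, w) = 0
l(V) = (9 + V)/(2*V) (l(V) = (9 + V)/((2*V)) = (9 + V)*(1/(2*V)) = (9 + V)/(2*V))
d(M, Y) = 13/54 (d(M, Y) = 1/(4 + (½)*(9 - 13)/(-13)) = 1/(4 + (½)*(-1/13)*(-4)) = 1/(4 + 2/13) = 1/(54/13) = 13/54)
1/d(5*(2 + r), s(6, 12)) = 1/(13/54) = 54/13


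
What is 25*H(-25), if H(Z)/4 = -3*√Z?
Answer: -1500*I ≈ -1500.0*I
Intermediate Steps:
H(Z) = -12*√Z (H(Z) = 4*(-3*√Z) = -12*√Z)
25*H(-25) = 25*(-60*I) = -1500*I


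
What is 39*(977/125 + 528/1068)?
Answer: 3605667/11125 ≈ 324.10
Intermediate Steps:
39*(977/125 + 528/1068) = 39*(977*(1/125) + 528*(1/1068)) = 39*(977/125 + 44/89) = 39*(92453/11125) = 3605667/11125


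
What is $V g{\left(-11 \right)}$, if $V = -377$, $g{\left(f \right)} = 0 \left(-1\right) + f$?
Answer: $4147$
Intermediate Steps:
$g{\left(f \right)} = f$ ($g{\left(f \right)} = 0 + f = f$)
$V g{\left(-11 \right)} = \left(-377\right) \left(-11\right) = 4147$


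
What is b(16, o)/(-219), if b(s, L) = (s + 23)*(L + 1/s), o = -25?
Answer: 5187/1168 ≈ 4.4409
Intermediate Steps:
b(s, L) = (23 + s)*(L + 1/s)
b(16, o)/(-219) = (1 + 23*(-25) + 23/16 - 25*16)/(-219) = (1 - 575 + 23*(1/16) - 400)*(-1/219) = (1 - 575 + 23/16 - 400)*(-1/219) = -15561/16*(-1/219) = 5187/1168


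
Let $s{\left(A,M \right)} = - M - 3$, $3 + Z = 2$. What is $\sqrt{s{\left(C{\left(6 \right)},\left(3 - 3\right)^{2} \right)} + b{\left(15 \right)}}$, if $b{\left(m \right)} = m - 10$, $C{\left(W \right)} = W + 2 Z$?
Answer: $\sqrt{2} \approx 1.4142$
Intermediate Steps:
$Z = -1$ ($Z = -3 + 2 = -1$)
$C{\left(W \right)} = -2 + W$ ($C{\left(W \right)} = W + 2 \left(-1\right) = W - 2 = -2 + W$)
$b{\left(m \right)} = -10 + m$
$s{\left(A,M \right)} = -3 - M$
$\sqrt{s{\left(C{\left(6 \right)},\left(3 - 3\right)^{2} \right)} + b{\left(15 \right)}} = \sqrt{\left(-3 - \left(3 - 3\right)^{2}\right) + \left(-10 + 15\right)} = \sqrt{\left(-3 - 0^{2}\right) + 5} = \sqrt{\left(-3 - 0\right) + 5} = \sqrt{\left(-3 + 0\right) + 5} = \sqrt{-3 + 5} = \sqrt{2}$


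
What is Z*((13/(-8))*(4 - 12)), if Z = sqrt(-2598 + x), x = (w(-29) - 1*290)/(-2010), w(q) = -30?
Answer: 13*I*sqrt(104955366)/201 ≈ 662.6*I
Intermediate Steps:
x = 32/201 (x = (-30 - 1*290)/(-2010) = (-30 - 290)*(-1/2010) = -320*(-1/2010) = 32/201 ≈ 0.15920)
Z = I*sqrt(104955366)/201 (Z = sqrt(-2598 + 32/201) = sqrt(-522166/201) = I*sqrt(104955366)/201 ≈ 50.969*I)
Z*((13/(-8))*(4 - 12)) = (I*sqrt(104955366)/201)*((13/(-8))*(4 - 12)) = (I*sqrt(104955366)/201)*((13*(-1/8))*(-8)) = (I*sqrt(104955366)/201)*(-13/8*(-8)) = (I*sqrt(104955366)/201)*13 = 13*I*sqrt(104955366)/201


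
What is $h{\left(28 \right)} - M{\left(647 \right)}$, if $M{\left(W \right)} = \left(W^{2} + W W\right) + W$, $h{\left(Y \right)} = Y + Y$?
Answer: $-837809$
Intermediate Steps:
$h{\left(Y \right)} = 2 Y$
$M{\left(W \right)} = W + 2 W^{2}$ ($M{\left(W \right)} = \left(W^{2} + W^{2}\right) + W = 2 W^{2} + W = W + 2 W^{2}$)
$h{\left(28 \right)} - M{\left(647 \right)} = 2 \cdot 28 - 647 \left(1 + 2 \cdot 647\right) = 56 - 647 \left(1 + 1294\right) = 56 - 647 \cdot 1295 = 56 - 837865 = -837809$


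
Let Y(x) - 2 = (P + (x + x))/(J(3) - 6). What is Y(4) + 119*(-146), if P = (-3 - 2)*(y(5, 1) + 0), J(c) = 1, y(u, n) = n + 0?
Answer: -86863/5 ≈ -17373.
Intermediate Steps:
y(u, n) = n
P = -5 (P = (-3 - 2)*(1 + 0) = -5*1 = -5)
Y(x) = 3 - 2*x/5 (Y(x) = 2 + (-5 + (x + x))/(1 - 6) = 2 + (-5 + 2*x)/(-5) = 2 + (-5 + 2*x)*(-⅕) = 2 + (1 - 2*x/5) = 3 - 2*x/5)
Y(4) + 119*(-146) = (3 - ⅖*4) + 119*(-146) = (3 - 8/5) - 17374 = 7/5 - 17374 = -86863/5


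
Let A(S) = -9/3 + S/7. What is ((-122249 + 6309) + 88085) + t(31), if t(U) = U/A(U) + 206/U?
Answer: -8626263/310 ≈ -27827.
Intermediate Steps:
A(S) = -3 + S/7 (A(S) = -9*1/3 + S*(1/7) = -3 + S/7)
t(U) = 206/U + U/(-3 + U/7) (t(U) = U/(-3 + U/7) + 206/U = 206/U + U/(-3 + U/7))
((-122249 + 6309) + 88085) + t(31) = ((-122249 + 6309) + 88085) + (-4326 + 7*31**2 + 206*31)/(31*(-21 + 31)) = (-115940 + 88085) + (1/31)*(-4326 + 7*961 + 6386)/10 = -27855 + (1/31)*(1/10)*(-4326 + 6727 + 6386) = -27855 + (1/31)*(1/10)*8787 = -27855 + 8787/310 = -8626263/310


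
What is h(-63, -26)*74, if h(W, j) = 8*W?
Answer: -37296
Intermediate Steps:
h(-63, -26)*74 = (8*(-63))*74 = -504*74 = -37296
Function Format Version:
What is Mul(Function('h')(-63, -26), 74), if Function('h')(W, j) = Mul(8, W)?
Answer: -37296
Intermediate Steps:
Mul(Function('h')(-63, -26), 74) = Mul(Mul(8, -63), 74) = Mul(-504, 74) = -37296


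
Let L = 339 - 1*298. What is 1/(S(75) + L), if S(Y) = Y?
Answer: 1/116 ≈ 0.0086207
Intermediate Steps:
L = 41 (L = 339 - 298 = 41)
1/(S(75) + L) = 1/(75 + 41) = 1/116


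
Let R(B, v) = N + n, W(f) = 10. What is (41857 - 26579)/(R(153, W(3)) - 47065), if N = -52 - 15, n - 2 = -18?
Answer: -7639/23574 ≈ -0.32404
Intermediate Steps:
n = -16 (n = 2 - 18 = -16)
N = -67
R(B, v) = -83 (R(B, v) = -67 - 16 = -83)
(41857 - 26579)/(R(153, W(3)) - 47065) = (41857 - 26579)/(-83 - 47065) = 15278/(-47148) = 15278*(-1/47148) = -7639/23574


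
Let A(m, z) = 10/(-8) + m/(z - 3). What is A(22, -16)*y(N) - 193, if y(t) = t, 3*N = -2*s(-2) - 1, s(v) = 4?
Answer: -14119/76 ≈ -185.78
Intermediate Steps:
A(m, z) = -5/4 + m/(-3 + z) (A(m, z) = 10*(-1/8) + m/(-3 + z) = -5/4 + m/(-3 + z))
N = -3 (N = (-2*4 - 1)/3 = (-8 - 1)/3 = (1/3)*(-9) = -3)
A(22, -16)*y(N) - 193 = ((15 - 5*(-16) + 4*22)/(4*(-3 - 16)))*(-3) - 193 = ((1/4)*(15 + 80 + 88)/(-19))*(-3) - 193 = ((1/4)*(-1/19)*183)*(-3) - 193 = -183/76*(-3) - 193 = 549/76 - 193 = -14119/76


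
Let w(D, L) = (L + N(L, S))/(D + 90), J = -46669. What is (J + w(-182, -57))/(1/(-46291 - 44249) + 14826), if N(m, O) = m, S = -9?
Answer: -97181878590/30873958897 ≈ -3.1477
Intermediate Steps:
w(D, L) = 2*L/(90 + D) (w(D, L) = (L + L)/(D + 90) = (2*L)/(90 + D) = 2*L/(90 + D))
(J + w(-182, -57))/(1/(-46291 - 44249) + 14826) = (-46669 + 2*(-57)/(90 - 182))/(1/(-46291 - 44249) + 14826) = (-46669 + 2*(-57)/(-92))/(1/(-90540) + 14826) = (-46669 + 2*(-57)*(-1/92))/(-1/90540 + 14826) = (-46669 + 57/46)/(1342346039/90540) = -2146717/46*90540/1342346039 = -97181878590/30873958897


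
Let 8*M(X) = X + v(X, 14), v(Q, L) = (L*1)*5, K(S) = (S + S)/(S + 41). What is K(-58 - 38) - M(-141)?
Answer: 5441/440 ≈ 12.366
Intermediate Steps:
K(S) = 2*S/(41 + S) (K(S) = (2*S)/(41 + S) = 2*S/(41 + S))
v(Q, L) = 5*L (v(Q, L) = L*5 = 5*L)
M(X) = 35/4 + X/8 (M(X) = (X + 5*14)/8 = (X + 70)/8 = (70 + X)/8 = 35/4 + X/8)
K(-58 - 38) - M(-141) = 2*(-58 - 38)/(41 + (-58 - 38)) - (35/4 + (1/8)*(-141)) = 2*(-96)/(41 - 96) - (35/4 - 141/8) = 2*(-96)/(-55) - 1*(-71/8) = 2*(-96)*(-1/55) + 71/8 = 192/55 + 71/8 = 5441/440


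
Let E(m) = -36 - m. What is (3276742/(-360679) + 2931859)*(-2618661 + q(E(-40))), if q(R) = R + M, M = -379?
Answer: -2769517154005299684/360679 ≈ -7.6786e+12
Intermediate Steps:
q(R) = -379 + R (q(R) = R - 379 = -379 + R)
(3276742/(-360679) + 2931859)*(-2618661 + q(E(-40))) = (3276742/(-360679) + 2931859)*(-2618661 + (-379 + (-36 - 1*(-40)))) = (3276742*(-1/360679) + 2931859)*(-2618661 + (-379 + (-36 + 40))) = (-3276742/360679 + 2931859)*(-2618661 + (-379 + 4)) = 1057456695519*(-2618661 - 375)/360679 = (1057456695519/360679)*(-2619036) = -2769517154005299684/360679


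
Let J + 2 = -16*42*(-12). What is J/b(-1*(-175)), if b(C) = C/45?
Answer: 72558/35 ≈ 2073.1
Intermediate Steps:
J = 8062 (J = -2 - 16*42*(-12) = -2 - 672*(-12) = -2 + 8064 = 8062)
b(C) = C/45 (b(C) = C*(1/45) = C/45)
J/b(-1*(-175)) = 8062/(((-1*(-175))/45)) = 8062/(((1/45)*175)) = 8062/(35/9) = 8062*(9/35) = 72558/35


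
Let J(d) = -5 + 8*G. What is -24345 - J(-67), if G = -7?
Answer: -24284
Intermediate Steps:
J(d) = -61 (J(d) = -5 + 8*(-7) = -5 - 56 = -61)
-24345 - J(-67) = -24345 - 1*(-61) = -24345 + 61 = -24284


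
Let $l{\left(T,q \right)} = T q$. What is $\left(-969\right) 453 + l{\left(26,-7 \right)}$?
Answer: $-439139$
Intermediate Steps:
$\left(-969\right) 453 + l{\left(26,-7 \right)} = \left(-969\right) 453 + 26 \left(-7\right) = -438957 - 182 = -439139$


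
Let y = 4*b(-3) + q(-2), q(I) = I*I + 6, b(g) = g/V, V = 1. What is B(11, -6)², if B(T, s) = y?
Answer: 4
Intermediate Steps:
b(g) = g (b(g) = g/1 = g*1 = g)
q(I) = 6 + I² (q(I) = I² + 6 = 6 + I²)
y = -2 (y = 4*(-3) + (6 + (-2)²) = -12 + (6 + 4) = -12 + 10 = -2)
B(T, s) = -2
B(11, -6)² = (-2)² = 4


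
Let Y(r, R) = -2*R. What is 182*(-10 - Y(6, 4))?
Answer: -364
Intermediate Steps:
182*(-10 - Y(6, 4)) = 182*(-10 - (-2)*4) = 182*(-10 - 1*(-8)) = 182*(-10 + 8) = 182*(-2) = -364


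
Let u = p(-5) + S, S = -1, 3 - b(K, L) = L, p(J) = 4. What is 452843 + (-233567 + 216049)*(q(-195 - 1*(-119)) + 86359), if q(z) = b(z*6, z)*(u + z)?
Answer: -1411357813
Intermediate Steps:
b(K, L) = 3 - L
u = 3 (u = 4 - 1 = 3)
q(z) = (3 + z)*(3 - z) (q(z) = (3 - z)*(3 + z) = (3 + z)*(3 - z))
452843 + (-233567 + 216049)*(q(-195 - 1*(-119)) + 86359) = 452843 + (-233567 + 216049)*((9 - (-195 - 1*(-119))**2) + 86359) = 452843 - 17518*((9 - (-195 + 119)**2) + 86359) = 452843 - 17518*((9 - 1*(-76)**2) + 86359) = 452843 - 17518*((9 - 1*5776) + 86359) = 452843 - 17518*((9 - 5776) + 86359) = 452843 - 17518*(-5767 + 86359) = 452843 - 17518*80592 = 452843 - 1411810656 = -1411357813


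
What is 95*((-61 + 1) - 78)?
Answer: -13110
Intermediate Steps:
95*((-61 + 1) - 78) = 95*(-60 - 78) = 95*(-138) = -13110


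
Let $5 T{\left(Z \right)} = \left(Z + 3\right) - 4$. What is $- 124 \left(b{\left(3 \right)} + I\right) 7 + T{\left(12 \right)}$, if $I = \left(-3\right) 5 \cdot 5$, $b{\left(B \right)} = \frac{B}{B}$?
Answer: $\frac{321171}{5} \approx 64234.0$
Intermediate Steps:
$T{\left(Z \right)} = - \frac{1}{5} + \frac{Z}{5}$ ($T{\left(Z \right)} = \frac{\left(Z + 3\right) - 4}{5} = \frac{\left(3 + Z\right) - 4}{5} = \frac{-1 + Z}{5} = - \frac{1}{5} + \frac{Z}{5}$)
$b{\left(B \right)} = 1$
$I = -75$ ($I = \left(-15\right) 5 = -75$)
$- 124 \left(b{\left(3 \right)} + I\right) 7 + T{\left(12 \right)} = - 124 \left(1 - 75\right) 7 + \left(- \frac{1}{5} + \frac{1}{5} \cdot 12\right) = - 124 \left(\left(-74\right) 7\right) + \left(- \frac{1}{5} + \frac{12}{5}\right) = \left(-124\right) \left(-518\right) + \frac{11}{5} = 64232 + \frac{11}{5} = \frac{321171}{5}$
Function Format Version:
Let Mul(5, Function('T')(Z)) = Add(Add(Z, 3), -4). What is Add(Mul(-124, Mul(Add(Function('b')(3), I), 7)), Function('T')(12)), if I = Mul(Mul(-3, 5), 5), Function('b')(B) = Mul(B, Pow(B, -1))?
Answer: Rational(321171, 5) ≈ 64234.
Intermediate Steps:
Function('T')(Z) = Add(Rational(-1, 5), Mul(Rational(1, 5), Z)) (Function('T')(Z) = Mul(Rational(1, 5), Add(Add(Z, 3), -4)) = Mul(Rational(1, 5), Add(Add(3, Z), -4)) = Mul(Rational(1, 5), Add(-1, Z)) = Add(Rational(-1, 5), Mul(Rational(1, 5), Z)))
Function('b')(B) = 1
I = -75 (I = Mul(-15, 5) = -75)
Add(Mul(-124, Mul(Add(Function('b')(3), I), 7)), Function('T')(12)) = Add(Mul(-124, Mul(Add(1, -75), 7)), Add(Rational(-1, 5), Mul(Rational(1, 5), 12))) = Add(Mul(-124, Mul(-74, 7)), Add(Rational(-1, 5), Rational(12, 5))) = Add(Mul(-124, -518), Rational(11, 5)) = Add(64232, Rational(11, 5)) = Rational(321171, 5)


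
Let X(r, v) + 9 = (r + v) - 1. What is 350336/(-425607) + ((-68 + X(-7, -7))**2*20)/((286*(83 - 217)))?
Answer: -234816016/44810337 ≈ -5.2402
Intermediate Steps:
X(r, v) = -10 + r + v (X(r, v) = -9 + ((r + v) - 1) = -9 + (-1 + r + v) = -10 + r + v)
350336/(-425607) + ((-68 + X(-7, -7))**2*20)/((286*(83 - 217))) = 350336/(-425607) + ((-68 + (-10 - 7 - 7))**2*20)/((286*(83 - 217))) = 350336*(-1/425607) + ((-68 - 24)**2*20)/((286*(-134))) = -50048/60801 + ((-92)**2*20)/(-38324) = -50048/60801 + (8464*20)*(-1/38324) = -50048/60801 + 169280*(-1/38324) = -50048/60801 - 42320/9581 = -234816016/44810337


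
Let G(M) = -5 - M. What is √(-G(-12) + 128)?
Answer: 11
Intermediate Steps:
√(-G(-12) + 128) = √(-(-5 - 1*(-12)) + 128) = √(-(-5 + 12) + 128) = √(-1*7 + 128) = √(-7 + 128) = √121 = 11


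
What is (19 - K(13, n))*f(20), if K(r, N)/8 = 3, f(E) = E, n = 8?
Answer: -100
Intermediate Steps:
K(r, N) = 24 (K(r, N) = 8*3 = 24)
(19 - K(13, n))*f(20) = (19 - 1*24)*20 = (19 - 24)*20 = -5*20 = -100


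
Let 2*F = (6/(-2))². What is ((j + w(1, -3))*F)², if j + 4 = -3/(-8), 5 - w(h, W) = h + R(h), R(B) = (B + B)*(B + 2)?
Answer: 164025/256 ≈ 640.72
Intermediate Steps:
R(B) = 2*B*(2 + B) (R(B) = (2*B)*(2 + B) = 2*B*(2 + B))
F = 9/2 (F = (6/(-2))²/2 = (6*(-½))²/2 = (½)*(-3)² = (½)*9 = 9/2 ≈ 4.5000)
w(h, W) = 5 - h - 2*h*(2 + h) (w(h, W) = 5 - (h + 2*h*(2 + h)) = 5 + (-h - 2*h*(2 + h)) = 5 - h - 2*h*(2 + h))
j = -29/8 (j = -4 - 3/(-8) = -4 - 3*(-⅛) = -4 + 3/8 = -29/8 ≈ -3.6250)
((j + w(1, -3))*F)² = ((-29/8 + (5 - 1*1 - 2*1*(2 + 1)))*(9/2))² = ((-29/8 + (5 - 1 - 2*1*3))*(9/2))² = ((-29/8 + (5 - 1 - 6))*(9/2))² = ((-29/8 - 2)*(9/2))² = (-45/8*9/2)² = (-405/16)² = 164025/256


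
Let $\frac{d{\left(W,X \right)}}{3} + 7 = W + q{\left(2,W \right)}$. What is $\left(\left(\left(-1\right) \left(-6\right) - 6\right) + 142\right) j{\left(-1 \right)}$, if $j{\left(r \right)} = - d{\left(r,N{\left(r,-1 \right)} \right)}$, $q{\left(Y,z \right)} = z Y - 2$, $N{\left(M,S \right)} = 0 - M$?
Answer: $5112$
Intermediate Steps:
$N{\left(M,S \right)} = - M$
$q{\left(Y,z \right)} = -2 + Y z$ ($q{\left(Y,z \right)} = Y z - 2 = -2 + Y z$)
$d{\left(W,X \right)} = -27 + 9 W$ ($d{\left(W,X \right)} = -21 + 3 \left(W + \left(-2 + 2 W\right)\right) = -21 + 3 \left(-2 + 3 W\right) = -21 + \left(-6 + 9 W\right) = -27 + 9 W$)
$j{\left(r \right)} = 27 - 9 r$ ($j{\left(r \right)} = - (-27 + 9 r) = 27 - 9 r$)
$\left(\left(\left(-1\right) \left(-6\right) - 6\right) + 142\right) j{\left(-1 \right)} = \left(\left(\left(-1\right) \left(-6\right) - 6\right) + 142\right) \left(27 - -9\right) = \left(\left(6 - 6\right) + 142\right) \left(27 + 9\right) = \left(0 + 142\right) 36 = 142 \cdot 36 = 5112$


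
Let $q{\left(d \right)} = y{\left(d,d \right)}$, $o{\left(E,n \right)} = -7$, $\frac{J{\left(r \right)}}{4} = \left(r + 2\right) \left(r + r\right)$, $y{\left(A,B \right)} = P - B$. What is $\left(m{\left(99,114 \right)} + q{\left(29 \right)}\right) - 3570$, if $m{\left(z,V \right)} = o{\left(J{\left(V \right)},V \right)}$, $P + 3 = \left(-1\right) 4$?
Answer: $-3613$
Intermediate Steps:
$P = -7$ ($P = -3 - 4 = -7$)
$y{\left(A,B \right)} = -7 - B$
$J{\left(r \right)} = 8 r \left(2 + r\right)$ ($J{\left(r \right)} = 4 \left(r + 2\right) \left(r + r\right) = 4 \left(2 + r\right) 2 r = 4 \cdot 2 r \left(2 + r\right) = 8 r \left(2 + r\right)$)
$q{\left(d \right)} = -7 - d$
$m{\left(z,V \right)} = -7$
$\left(m{\left(99,114 \right)} + q{\left(29 \right)}\right) - 3570 = \left(-7 - 36\right) - 3570 = -43 - 3570 = -3613$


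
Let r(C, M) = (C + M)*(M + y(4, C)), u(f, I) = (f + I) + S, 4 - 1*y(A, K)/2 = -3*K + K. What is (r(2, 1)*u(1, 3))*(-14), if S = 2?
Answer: -4284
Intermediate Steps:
y(A, K) = 8 + 4*K (y(A, K) = 8 - 2*(-3*K + K) = 8 - (-4)*K = 8 + 4*K)
u(f, I) = 2 + I + f (u(f, I) = (f + I) + 2 = (I + f) + 2 = 2 + I + f)
r(C, M) = (C + M)*(8 + M + 4*C) (r(C, M) = (C + M)*(M + (8 + 4*C)) = (C + M)*(8 + M + 4*C))
(r(2, 1)*u(1, 3))*(-14) = ((1² + 2*1 + 4*2*(2 + 2) + 4*1*(2 + 2))*(2 + 3 + 1))*(-14) = ((1 + 2 + 4*2*4 + 4*1*4)*6)*(-14) = ((1 + 2 + 32 + 16)*6)*(-14) = (51*6)*(-14) = 306*(-14) = -4284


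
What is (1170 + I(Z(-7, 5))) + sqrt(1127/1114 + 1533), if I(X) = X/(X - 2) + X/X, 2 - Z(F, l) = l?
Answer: 5858/5 + sqrt(1903702346)/1114 ≈ 1210.8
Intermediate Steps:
Z(F, l) = 2 - l
I(X) = 1 + X/(-2 + X) (I(X) = X/(-2 + X) + 1 = 1 + X/(-2 + X))
(1170 + I(Z(-7, 5))) + sqrt(1127/1114 + 1533) = (1170 + 2*(-1 + (2 - 1*5))/(-2 + (2 - 1*5))) + sqrt(1127/1114 + 1533) = (1170 + 2*(-1 + (2 - 5))/(-2 + (2 - 5))) + sqrt(1127*(1/1114) + 1533) = (1170 + 2*(-1 - 3)/(-2 - 3)) + sqrt(1127/1114 + 1533) = (1170 + 2*(-4)/(-5)) + sqrt(1708889/1114) = (1170 + 2*(-1/5)*(-4)) + sqrt(1903702346)/1114 = (1170 + 8/5) + sqrt(1903702346)/1114 = 5858/5 + sqrt(1903702346)/1114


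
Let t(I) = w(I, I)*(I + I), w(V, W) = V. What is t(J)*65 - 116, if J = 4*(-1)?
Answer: 1964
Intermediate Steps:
J = -4
t(I) = 2*I² (t(I) = I*(I + I) = I*(2*I) = 2*I²)
t(J)*65 - 116 = (2*(-4)²)*65 - 116 = (2*16)*65 - 116 = 32*65 - 116 = 2080 - 116 = 1964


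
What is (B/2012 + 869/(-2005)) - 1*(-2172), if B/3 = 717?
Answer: 8764542647/4034060 ≈ 2172.6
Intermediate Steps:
B = 2151 (B = 3*717 = 2151)
(B/2012 + 869/(-2005)) - 1*(-2172) = (2151/2012 + 869/(-2005)) - 1*(-2172) = (2151*(1/2012) + 869*(-1/2005)) + 2172 = (2151/2012 - 869/2005) + 2172 = 2564327/4034060 + 2172 = 8764542647/4034060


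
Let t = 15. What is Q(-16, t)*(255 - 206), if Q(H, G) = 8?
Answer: 392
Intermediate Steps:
Q(-16, t)*(255 - 206) = 8*(255 - 206) = 8*49 = 392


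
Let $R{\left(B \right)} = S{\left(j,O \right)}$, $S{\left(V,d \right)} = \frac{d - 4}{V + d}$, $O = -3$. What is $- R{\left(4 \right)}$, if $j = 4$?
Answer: $7$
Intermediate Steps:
$S{\left(V,d \right)} = \frac{-4 + d}{V + d}$
$R{\left(B \right)} = -7$ ($R{\left(B \right)} = \frac{-4 - 3}{4 - 3} = 1^{-1} \left(-7\right) = 1 \left(-7\right) = -7$)
$- R{\left(4 \right)} = \left(-1\right) \left(-7\right) = 7$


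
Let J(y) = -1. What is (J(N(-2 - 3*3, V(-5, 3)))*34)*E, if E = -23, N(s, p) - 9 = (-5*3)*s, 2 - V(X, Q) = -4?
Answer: 782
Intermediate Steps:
V(X, Q) = 6 (V(X, Q) = 2 - 1*(-4) = 2 + 4 = 6)
N(s, p) = 9 - 15*s (N(s, p) = 9 + (-5*3)*s = 9 - 15*s)
(J(N(-2 - 3*3, V(-5, 3)))*34)*E = -1*34*(-23) = -34*(-23) = 782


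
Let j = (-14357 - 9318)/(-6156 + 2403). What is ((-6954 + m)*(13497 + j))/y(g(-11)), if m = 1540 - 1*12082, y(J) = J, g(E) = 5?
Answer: -32839289568/695 ≈ -4.7251e+7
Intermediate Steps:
j = 23675/3753 (j = -23675/(-3753) = -23675*(-1/3753) = 23675/3753 ≈ 6.3083)
m = -10542 (m = 1540 - 12082 = -10542)
((-6954 + m)*(13497 + j))/y(g(-11)) = ((-6954 - 10542)*(13497 + 23675/3753))/5 = -17496*50677916/3753*(⅕) = -32839289568/139*⅕ = -32839289568/695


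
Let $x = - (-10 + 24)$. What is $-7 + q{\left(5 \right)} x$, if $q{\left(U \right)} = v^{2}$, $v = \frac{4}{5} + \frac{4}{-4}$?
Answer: $- \frac{189}{25} \approx -7.56$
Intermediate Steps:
$v = - \frac{1}{5}$ ($v = 4 \cdot \frac{1}{5} + 4 \left(- \frac{1}{4}\right) = \frac{4}{5} - 1 = - \frac{1}{5} \approx -0.2$)
$x = -14$ ($x = \left(-1\right) 14 = -14$)
$q{\left(U \right)} = \frac{1}{25}$ ($q{\left(U \right)} = \left(- \frac{1}{5}\right)^{2} = \frac{1}{25}$)
$-7 + q{\left(5 \right)} x = -7 + \frac{1}{25} \left(-14\right) = -7 - \frac{14}{25} = - \frac{189}{25}$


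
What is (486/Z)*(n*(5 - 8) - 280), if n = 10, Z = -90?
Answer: 1674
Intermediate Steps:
(486/Z)*(n*(5 - 8) - 280) = (486/(-90))*(10*(5 - 8) - 280) = (486*(-1/90))*(10*(-3) - 280) = -27*(-30 - 280)/5 = -27/5*(-310) = 1674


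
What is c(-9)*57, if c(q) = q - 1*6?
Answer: -855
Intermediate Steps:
c(q) = -6 + q (c(q) = q - 6 = -6 + q)
c(-9)*57 = (-6 - 9)*57 = -15*57 = -855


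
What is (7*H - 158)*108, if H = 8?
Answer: -11016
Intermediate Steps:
(7*H - 158)*108 = (7*8 - 158)*108 = (56 - 158)*108 = -102*108 = -11016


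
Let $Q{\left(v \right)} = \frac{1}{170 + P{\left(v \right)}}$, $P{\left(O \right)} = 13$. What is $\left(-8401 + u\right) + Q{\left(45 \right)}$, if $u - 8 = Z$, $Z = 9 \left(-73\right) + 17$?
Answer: $- \frac{1653038}{183} \approx -9033.0$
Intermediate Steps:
$Z = -640$ ($Z = -657 + 17 = -640$)
$Q{\left(v \right)} = \frac{1}{183}$ ($Q{\left(v \right)} = \frac{1}{170 + 13} = \frac{1}{183}$)
$u = -632$ ($u = 8 - 640 = -632$)
$\left(-8401 + u\right) + Q{\left(45 \right)} = \left(-8401 - 632\right) + \frac{1}{183} = -9033 + \frac{1}{183} = - \frac{1653038}{183}$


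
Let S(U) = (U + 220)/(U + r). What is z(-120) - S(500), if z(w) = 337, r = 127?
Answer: 70193/209 ≈ 335.85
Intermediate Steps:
S(U) = (220 + U)/(127 + U) (S(U) = (U + 220)/(U + 127) = (220 + U)/(127 + U))
z(-120) - S(500) = 337 - (220 + 500)/(127 + 500) = 337 - 720/627 = 337 - 1*240/209 = 337 - 240/209 = 70193/209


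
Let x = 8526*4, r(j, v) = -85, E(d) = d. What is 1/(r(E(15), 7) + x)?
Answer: 1/34019 ≈ 2.9395e-5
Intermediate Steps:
x = 34104
1/(r(E(15), 7) + x) = 1/(-85 + 34104) = 1/34019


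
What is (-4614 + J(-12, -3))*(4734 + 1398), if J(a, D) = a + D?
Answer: -28385028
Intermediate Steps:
J(a, D) = D + a
(-4614 + J(-12, -3))*(4734 + 1398) = (-4614 + (-3 - 12))*(4734 + 1398) = (-4614 - 15)*6132 = -4629*6132 = -28385028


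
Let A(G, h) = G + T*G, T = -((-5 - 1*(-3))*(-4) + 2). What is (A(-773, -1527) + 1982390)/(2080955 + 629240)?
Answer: 1989347/2710195 ≈ 0.73402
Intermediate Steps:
T = -10 (T = -((-5 + 3)*(-4) + 2) = -(-2*(-4) + 2) = -(8 + 2) = -1*10 = -10)
A(G, h) = -9*G (A(G, h) = G - 10*G = -9*G)
(A(-773, -1527) + 1982390)/(2080955 + 629240) = (-9*(-773) + 1982390)/(2080955 + 629240) = (6957 + 1982390)/2710195 = 1989347*(1/2710195) = 1989347/2710195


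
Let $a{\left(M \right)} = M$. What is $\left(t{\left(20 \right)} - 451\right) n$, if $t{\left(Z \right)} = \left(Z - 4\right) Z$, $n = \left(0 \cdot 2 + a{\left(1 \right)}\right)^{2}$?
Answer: $-131$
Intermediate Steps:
$n = 1$ ($n = \left(0 \cdot 2 + 1\right)^{2} = \left(0 + 1\right)^{2} = 1^{2} = 1$)
$t{\left(Z \right)} = Z \left(-4 + Z\right)$ ($t{\left(Z \right)} = \left(-4 + Z\right) Z = Z \left(-4 + Z\right)$)
$\left(t{\left(20 \right)} - 451\right) n = \left(20 \left(-4 + 20\right) - 451\right) 1 = \left(20 \cdot 16 - 451\right) 1 = \left(320 - 451\right) 1 = \left(-131\right) 1 = -131$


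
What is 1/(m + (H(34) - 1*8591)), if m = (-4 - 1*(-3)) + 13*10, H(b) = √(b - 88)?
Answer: -4231/35802749 - 3*I*√6/71605498 ≈ -0.00011818 - 1.0262e-7*I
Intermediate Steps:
H(b) = √(-88 + b)
m = 129 (m = (-4 + 3) + 130 = -1 + 130 = 129)
1/(m + (H(34) - 1*8591)) = 1/(129 + (√(-88 + 34) - 1*8591)) = 1/(129 + (√(-54) - 8591)) = 1/(129 + (3*I*√6 - 8591)) = 1/(129 + (-8591 + 3*I*√6)) = 1/(-8462 + 3*I*√6)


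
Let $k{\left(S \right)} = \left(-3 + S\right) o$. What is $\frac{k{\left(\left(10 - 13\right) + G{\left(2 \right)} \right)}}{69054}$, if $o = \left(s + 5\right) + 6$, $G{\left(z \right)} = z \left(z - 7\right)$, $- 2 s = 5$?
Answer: $- \frac{4}{2031} \approx -0.0019695$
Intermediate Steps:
$s = - \frac{5}{2}$ ($s = \left(- \frac{1}{2}\right) 5 = - \frac{5}{2} \approx -2.5$)
$G{\left(z \right)} = z \left(-7 + z\right)$
$o = \frac{17}{2}$ ($o = \left(- \frac{5}{2} + 5\right) + 6 = \frac{5}{2} + 6 = \frac{17}{2} \approx 8.5$)
$k{\left(S \right)} = - \frac{51}{2} + \frac{17 S}{2}$ ($k{\left(S \right)} = \left(-3 + S\right) \frac{17}{2} = - \frac{51}{2} + \frac{17 S}{2}$)
$\frac{k{\left(\left(10 - 13\right) + G{\left(2 \right)} \right)}}{69054} = \frac{- \frac{51}{2} + \frac{17 \left(\left(10 - 13\right) + 2 \left(-7 + 2\right)\right)}{2}}{69054} = \left(- \frac{51}{2} + \frac{17 \left(-3 + 2 \left(-5\right)\right)}{2}\right) \frac{1}{69054} = \left(- \frac{51}{2} + \frac{17 \left(-3 - 10\right)}{2}\right) \frac{1}{69054} = \left(- \frac{51}{2} + \frac{17}{2} \left(-13\right)\right) \frac{1}{69054} = \left(- \frac{51}{2} - \frac{221}{2}\right) \frac{1}{69054} = \left(-136\right) \frac{1}{69054} = - \frac{4}{2031}$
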